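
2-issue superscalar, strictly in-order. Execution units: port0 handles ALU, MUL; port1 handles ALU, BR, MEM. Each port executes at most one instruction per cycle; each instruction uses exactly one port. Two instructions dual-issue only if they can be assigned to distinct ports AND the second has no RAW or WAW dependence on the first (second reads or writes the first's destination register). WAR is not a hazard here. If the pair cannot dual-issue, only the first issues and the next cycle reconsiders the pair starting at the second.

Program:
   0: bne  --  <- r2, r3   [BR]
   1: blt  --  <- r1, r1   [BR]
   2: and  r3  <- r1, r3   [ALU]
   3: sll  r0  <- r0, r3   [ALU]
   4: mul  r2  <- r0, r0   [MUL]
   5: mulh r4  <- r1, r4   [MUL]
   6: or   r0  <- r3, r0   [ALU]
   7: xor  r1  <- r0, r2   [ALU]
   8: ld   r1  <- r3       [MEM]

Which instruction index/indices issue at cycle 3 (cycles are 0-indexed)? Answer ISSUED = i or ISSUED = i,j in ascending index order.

#0 head=0: bne.BR i0 no-port BR/BR
#1 head=1: blt.BR/and.ALU i1+i2 2-wide
#2 head=3: sll.ALU i3 RAW r0
#3 head=4: mul.MUL i4 no-port MUL/MUL
#4 head=5: mulh.MUL/or.ALU i5+i6 2-wide
#5 head=7: xor.ALU i7 WAW r1
#6 head=8: ld.MEM i8 tail

ISSUED = 4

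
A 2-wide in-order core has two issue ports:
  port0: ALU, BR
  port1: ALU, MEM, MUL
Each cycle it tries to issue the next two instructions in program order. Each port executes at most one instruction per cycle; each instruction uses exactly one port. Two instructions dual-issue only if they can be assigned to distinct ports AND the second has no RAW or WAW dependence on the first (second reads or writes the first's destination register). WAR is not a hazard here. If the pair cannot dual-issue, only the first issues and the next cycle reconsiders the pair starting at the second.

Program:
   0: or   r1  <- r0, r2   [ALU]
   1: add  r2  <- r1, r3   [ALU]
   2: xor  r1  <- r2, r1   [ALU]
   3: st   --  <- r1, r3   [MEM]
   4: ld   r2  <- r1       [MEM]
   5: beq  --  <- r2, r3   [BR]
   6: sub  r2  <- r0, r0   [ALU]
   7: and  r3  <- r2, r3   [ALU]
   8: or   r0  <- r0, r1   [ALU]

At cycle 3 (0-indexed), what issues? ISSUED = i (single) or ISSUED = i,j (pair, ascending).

t=0 i0:or.ALU ; RAW r1
t=1 i1:add.ALU ; RAW r2
t=2 i2:xor.ALU ; RAW r1
t=3 i3:st.MEM ; no-port MEM/MEM
t=4 i4:ld.MEM ; RAW r2
t=5 i5,i6:beq.BR sub.ALU ; dual
t=6 i7,i8:and.ALU or.ALU ; dual

ISSUED = 3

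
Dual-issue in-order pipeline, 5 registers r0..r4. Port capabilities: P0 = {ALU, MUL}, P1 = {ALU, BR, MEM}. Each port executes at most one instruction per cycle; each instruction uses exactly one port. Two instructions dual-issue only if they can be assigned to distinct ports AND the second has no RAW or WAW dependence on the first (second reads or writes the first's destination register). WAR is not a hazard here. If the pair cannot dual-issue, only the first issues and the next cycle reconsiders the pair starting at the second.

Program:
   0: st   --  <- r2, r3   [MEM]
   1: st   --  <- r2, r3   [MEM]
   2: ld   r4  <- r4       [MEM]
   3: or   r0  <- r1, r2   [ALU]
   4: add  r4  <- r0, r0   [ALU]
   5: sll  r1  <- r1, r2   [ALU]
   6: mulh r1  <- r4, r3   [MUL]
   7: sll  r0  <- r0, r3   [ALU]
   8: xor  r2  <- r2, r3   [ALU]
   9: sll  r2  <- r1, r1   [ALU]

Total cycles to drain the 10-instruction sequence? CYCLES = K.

CYCLES = 7

c0: i0 st  no-port MEM/MEM
c1: i1 st  no-port MEM/MEM
c2: i2,i3 ld/or  2-wide
c3: i4,i5 add/sll  2-wide
c4: i6,i7 mulh/sll  2-wide
c5: i8 xor  WAW r2
c6: i9 sll  tail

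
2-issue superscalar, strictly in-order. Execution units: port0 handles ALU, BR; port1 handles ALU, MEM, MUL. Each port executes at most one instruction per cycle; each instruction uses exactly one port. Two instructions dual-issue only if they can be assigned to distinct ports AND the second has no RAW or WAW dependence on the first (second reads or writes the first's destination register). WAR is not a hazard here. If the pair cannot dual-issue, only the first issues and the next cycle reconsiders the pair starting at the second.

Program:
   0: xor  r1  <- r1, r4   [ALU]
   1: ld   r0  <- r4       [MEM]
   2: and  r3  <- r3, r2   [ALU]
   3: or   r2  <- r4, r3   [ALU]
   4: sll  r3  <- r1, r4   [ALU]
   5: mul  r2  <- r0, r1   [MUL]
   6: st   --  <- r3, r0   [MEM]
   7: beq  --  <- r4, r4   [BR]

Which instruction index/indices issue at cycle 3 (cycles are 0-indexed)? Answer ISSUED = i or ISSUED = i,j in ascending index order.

ISSUED = 5

  cy0 -> i0&i1 (xor.ALU+ld.MEM) 2-wide
  cy1 -> i2 (and.ALU) RAW r3
  cy2 -> i3&i4 (or.ALU+sll.ALU) 2-wide
  cy3 -> i5 (mul.MUL) no-port MUL/MEM
  cy4 -> i6&i7 (st.MEM+beq.BR) 2-wide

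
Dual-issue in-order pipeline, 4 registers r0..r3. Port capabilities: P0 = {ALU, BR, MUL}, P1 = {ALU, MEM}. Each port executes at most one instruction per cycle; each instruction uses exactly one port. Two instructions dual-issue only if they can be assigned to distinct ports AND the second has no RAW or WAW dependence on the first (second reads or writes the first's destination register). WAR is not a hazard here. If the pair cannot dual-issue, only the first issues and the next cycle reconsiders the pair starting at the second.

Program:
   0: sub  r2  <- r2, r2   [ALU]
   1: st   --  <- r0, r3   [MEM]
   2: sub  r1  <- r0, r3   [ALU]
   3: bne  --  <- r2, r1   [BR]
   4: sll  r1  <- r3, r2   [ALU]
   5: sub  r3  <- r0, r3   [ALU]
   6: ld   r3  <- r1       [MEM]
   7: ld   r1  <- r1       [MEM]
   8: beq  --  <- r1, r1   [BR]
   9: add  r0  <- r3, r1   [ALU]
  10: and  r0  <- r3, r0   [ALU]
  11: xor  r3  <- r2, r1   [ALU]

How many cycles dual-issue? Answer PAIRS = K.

c0: i0/i1 sub.ALU;st.MEM  pair
c1: i2 sub.ALU  RAW r1
c2: i3/i4 bne.BR;sll.ALU  pair
c3: i5 sub.ALU  WAW r3
c4: i6 ld.MEM  no-port MEM/MEM
c5: i7 ld.MEM  RAW r1
c6: i8/i9 beq.BR;add.ALU  pair
c7: i10/i11 and.ALU;xor.ALU  pair

PAIRS = 4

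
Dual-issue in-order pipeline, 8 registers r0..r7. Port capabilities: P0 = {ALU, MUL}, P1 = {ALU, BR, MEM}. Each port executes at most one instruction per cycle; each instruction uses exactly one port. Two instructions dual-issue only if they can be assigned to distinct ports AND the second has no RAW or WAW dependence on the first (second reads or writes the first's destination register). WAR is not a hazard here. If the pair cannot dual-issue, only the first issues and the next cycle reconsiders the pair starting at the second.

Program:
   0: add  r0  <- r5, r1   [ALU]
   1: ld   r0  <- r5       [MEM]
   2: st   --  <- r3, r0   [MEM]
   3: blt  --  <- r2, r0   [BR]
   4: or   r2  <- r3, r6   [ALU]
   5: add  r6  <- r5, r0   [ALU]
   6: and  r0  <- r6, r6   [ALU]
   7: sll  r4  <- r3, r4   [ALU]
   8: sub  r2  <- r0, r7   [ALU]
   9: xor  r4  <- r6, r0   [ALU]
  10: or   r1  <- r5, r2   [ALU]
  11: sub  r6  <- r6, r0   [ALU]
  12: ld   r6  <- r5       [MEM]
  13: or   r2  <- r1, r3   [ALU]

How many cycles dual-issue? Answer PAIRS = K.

[0] i0  add.ALU  -- WAW r0
[1] i1  ld.MEM  -- no-port MEM/MEM
[2] i2  st.MEM  -- no-port MEM/BR
[3] i3/i4  blt.BR;or.ALU  -- dual
[4] i5  add.ALU  -- RAW r6
[5] i6/i7  and.ALU;sll.ALU  -- dual
[6] i8/i9  sub.ALU;xor.ALU  -- dual
[7] i10/i11  or.ALU;sub.ALU  -- dual
[8] i12/i13  ld.MEM;or.ALU  -- dual

PAIRS = 5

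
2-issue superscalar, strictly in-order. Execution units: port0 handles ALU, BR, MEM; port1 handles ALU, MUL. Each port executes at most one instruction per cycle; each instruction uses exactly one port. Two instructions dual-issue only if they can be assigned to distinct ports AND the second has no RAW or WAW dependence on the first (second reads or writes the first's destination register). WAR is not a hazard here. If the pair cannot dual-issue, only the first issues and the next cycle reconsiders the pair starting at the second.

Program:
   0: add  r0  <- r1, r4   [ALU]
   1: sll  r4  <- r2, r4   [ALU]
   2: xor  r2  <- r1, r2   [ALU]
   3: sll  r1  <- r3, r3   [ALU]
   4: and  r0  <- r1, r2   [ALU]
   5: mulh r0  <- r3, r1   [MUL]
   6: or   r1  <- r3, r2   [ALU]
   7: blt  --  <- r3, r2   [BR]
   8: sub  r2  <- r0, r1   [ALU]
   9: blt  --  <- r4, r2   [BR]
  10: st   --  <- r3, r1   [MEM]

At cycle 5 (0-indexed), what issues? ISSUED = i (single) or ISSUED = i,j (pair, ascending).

ISSUED = 9

t=0 i0/i1:add.ALU+sll.ALU ; 2-wide
t=1 i2/i3:xor.ALU+sll.ALU ; 2-wide
t=2 i4:and.ALU ; WAW r0
t=3 i5/i6:mulh.MUL+or.ALU ; 2-wide
t=4 i7/i8:blt.BR+sub.ALU ; 2-wide
t=5 i9:blt.BR ; no-port BR/MEM
t=6 i10:st.MEM ; tail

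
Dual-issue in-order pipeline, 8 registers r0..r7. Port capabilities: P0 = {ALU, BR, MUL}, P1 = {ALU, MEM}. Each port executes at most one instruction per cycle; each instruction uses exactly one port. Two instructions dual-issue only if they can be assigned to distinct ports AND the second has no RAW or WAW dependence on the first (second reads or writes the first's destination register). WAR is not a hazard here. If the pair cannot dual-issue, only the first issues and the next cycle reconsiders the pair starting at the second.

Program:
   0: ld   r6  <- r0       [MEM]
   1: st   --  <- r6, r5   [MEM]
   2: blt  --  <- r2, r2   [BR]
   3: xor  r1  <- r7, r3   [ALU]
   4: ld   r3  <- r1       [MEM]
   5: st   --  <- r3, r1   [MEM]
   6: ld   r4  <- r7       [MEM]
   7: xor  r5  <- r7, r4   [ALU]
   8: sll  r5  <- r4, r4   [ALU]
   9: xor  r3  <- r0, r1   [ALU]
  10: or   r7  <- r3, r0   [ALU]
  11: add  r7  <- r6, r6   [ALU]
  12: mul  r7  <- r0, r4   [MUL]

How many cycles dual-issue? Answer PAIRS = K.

[0] i0  ld.MEM  -- no-port MEM/MEM
[1] i1,i2  st.MEM;blt.BR  -- 2-wide
[2] i3  xor.ALU  -- RAW r1
[3] i4  ld.MEM  -- no-port MEM/MEM
[4] i5  st.MEM  -- no-port MEM/MEM
[5] i6  ld.MEM  -- RAW r4
[6] i7  xor.ALU  -- WAW r5
[7] i8,i9  sll.ALU;xor.ALU  -- 2-wide
[8] i10  or.ALU  -- WAW r7
[9] i11  add.ALU  -- WAW r7
[10] i12  mul.MUL  -- tail

PAIRS = 2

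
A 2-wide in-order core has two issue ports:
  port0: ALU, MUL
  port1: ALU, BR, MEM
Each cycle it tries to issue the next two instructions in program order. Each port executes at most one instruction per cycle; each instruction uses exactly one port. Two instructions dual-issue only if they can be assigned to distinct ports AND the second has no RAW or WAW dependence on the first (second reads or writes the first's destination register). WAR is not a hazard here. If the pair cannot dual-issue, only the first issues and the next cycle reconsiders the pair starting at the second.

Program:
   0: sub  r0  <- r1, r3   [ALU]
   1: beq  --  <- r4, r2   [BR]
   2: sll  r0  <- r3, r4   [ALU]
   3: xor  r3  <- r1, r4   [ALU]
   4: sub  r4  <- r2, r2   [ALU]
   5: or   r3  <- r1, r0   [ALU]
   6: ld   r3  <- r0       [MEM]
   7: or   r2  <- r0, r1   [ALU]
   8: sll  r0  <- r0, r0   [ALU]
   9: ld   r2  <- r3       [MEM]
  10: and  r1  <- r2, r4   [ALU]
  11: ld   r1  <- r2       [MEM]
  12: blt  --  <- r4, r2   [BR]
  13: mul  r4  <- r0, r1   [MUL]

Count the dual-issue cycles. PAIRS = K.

PAIRS = 6

c0: i0/i1 sub beq  pair
c1: i2/i3 sll xor  pair
c2: i4/i5 sub or  pair
c3: i6/i7 ld or  pair
c4: i8/i9 sll ld  pair
c5: i10 and  WAW r1
c6: i11 ld  no-port MEM/BR
c7: i12/i13 blt mul  pair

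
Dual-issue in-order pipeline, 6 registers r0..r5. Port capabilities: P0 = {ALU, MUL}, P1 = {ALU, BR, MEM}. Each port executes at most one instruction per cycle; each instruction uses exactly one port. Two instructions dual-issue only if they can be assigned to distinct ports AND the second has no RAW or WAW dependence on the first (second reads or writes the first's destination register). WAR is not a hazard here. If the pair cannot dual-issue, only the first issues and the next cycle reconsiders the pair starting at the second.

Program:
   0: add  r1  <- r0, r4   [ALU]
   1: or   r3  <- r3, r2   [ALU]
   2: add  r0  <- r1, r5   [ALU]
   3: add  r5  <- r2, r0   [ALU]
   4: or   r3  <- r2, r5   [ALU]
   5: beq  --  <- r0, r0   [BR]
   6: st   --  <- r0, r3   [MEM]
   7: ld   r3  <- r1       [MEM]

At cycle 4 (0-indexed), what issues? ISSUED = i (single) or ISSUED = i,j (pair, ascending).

ISSUED = 6

#0 head=0: add or i0+i1 dual
#1 head=2: add i2 RAW r0
#2 head=3: add i3 RAW r5
#3 head=4: or beq i4+i5 dual
#4 head=6: st i6 no-port MEM/MEM
#5 head=7: ld i7 tail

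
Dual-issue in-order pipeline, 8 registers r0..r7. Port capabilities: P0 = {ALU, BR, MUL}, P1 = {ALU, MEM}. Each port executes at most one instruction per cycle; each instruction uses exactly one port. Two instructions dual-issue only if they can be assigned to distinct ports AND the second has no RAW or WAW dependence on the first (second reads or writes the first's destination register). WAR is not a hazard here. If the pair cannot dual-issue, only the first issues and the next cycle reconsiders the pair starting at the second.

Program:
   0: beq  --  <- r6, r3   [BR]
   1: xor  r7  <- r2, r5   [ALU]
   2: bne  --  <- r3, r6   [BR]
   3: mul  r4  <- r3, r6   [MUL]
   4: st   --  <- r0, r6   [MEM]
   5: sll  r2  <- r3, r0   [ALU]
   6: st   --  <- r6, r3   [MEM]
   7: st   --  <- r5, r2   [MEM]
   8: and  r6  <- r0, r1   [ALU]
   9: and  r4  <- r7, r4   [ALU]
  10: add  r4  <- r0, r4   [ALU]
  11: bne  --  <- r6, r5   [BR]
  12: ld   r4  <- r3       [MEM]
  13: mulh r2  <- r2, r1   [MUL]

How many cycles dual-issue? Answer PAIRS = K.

  cy0 -> i0/i1 (beq.BR+xor.ALU) pair
  cy1 -> i2 (bne.BR) no-port BR/MUL
  cy2 -> i3/i4 (mul.MUL+st.MEM) pair
  cy3 -> i5/i6 (sll.ALU+st.MEM) pair
  cy4 -> i7/i8 (st.MEM+and.ALU) pair
  cy5 -> i9 (and.ALU) RAW+WAW r4
  cy6 -> i10/i11 (add.ALU+bne.BR) pair
  cy7 -> i12/i13 (ld.MEM+mulh.MUL) pair

PAIRS = 6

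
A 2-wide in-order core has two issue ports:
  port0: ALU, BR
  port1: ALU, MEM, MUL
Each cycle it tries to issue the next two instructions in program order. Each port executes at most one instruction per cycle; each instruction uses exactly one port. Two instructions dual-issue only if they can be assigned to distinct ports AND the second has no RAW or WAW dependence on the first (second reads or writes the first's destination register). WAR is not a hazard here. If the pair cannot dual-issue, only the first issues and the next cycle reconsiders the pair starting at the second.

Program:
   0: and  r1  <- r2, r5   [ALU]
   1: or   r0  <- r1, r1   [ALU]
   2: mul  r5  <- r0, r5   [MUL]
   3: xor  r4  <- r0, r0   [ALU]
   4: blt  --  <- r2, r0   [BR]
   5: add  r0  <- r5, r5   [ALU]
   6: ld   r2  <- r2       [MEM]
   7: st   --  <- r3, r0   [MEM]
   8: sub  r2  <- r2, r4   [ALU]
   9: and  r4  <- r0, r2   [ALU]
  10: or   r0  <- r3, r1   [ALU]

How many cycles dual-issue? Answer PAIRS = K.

PAIRS = 4

  cy0 -> i0 (and) RAW r1
  cy1 -> i1 (or) RAW r0
  cy2 -> i2&i3 (mul xor) dual
  cy3 -> i4&i5 (blt add) dual
  cy4 -> i6 (ld) no-port MEM/MEM
  cy5 -> i7&i8 (st sub) dual
  cy6 -> i9&i10 (and or) dual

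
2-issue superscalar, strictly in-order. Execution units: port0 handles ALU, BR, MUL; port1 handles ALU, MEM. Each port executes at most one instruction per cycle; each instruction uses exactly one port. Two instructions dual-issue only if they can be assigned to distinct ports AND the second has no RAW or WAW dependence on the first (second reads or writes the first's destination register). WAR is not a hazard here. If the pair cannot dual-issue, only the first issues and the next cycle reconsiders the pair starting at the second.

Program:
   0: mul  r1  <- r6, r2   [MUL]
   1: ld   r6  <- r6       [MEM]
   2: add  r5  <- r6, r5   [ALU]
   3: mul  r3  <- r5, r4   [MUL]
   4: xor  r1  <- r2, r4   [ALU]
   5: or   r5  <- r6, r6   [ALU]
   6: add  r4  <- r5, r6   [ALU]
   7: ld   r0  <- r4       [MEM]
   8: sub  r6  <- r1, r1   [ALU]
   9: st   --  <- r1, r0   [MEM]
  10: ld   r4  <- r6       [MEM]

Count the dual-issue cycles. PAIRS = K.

c0: i0+i1 mul ld  2-wide
c1: i2 add  RAW r5
c2: i3+i4 mul xor  2-wide
c3: i5 or  RAW r5
c4: i6 add  RAW r4
c5: i7+i8 ld sub  2-wide
c6: i9 st  no-port MEM/MEM
c7: i10 ld  tail

PAIRS = 3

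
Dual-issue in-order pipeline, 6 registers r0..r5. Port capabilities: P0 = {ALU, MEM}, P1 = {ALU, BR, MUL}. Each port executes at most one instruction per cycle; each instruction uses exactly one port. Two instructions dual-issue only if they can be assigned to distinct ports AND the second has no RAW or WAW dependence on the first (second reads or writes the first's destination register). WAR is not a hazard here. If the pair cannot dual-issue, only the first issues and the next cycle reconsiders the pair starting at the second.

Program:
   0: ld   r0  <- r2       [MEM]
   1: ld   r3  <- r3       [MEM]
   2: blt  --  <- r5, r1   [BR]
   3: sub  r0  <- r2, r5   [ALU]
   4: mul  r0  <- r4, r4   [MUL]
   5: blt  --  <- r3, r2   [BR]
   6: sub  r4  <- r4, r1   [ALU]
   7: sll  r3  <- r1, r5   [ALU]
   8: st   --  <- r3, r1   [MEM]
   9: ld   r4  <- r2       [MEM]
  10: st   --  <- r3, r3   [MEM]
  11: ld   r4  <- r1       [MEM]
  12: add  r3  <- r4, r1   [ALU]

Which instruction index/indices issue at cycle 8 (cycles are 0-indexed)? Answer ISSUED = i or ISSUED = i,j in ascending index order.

  cy0 -> i0 (ld) no-port MEM/MEM
  cy1 -> i1/i2 (ld/blt) 2-wide
  cy2 -> i3 (sub) WAW r0
  cy3 -> i4 (mul) no-port MUL/BR
  cy4 -> i5/i6 (blt/sub) 2-wide
  cy5 -> i7 (sll) RAW r3
  cy6 -> i8 (st) no-port MEM/MEM
  cy7 -> i9 (ld) no-port MEM/MEM
  cy8 -> i10 (st) no-port MEM/MEM
  cy9 -> i11 (ld) RAW r4
  cy10 -> i12 (add) tail

ISSUED = 10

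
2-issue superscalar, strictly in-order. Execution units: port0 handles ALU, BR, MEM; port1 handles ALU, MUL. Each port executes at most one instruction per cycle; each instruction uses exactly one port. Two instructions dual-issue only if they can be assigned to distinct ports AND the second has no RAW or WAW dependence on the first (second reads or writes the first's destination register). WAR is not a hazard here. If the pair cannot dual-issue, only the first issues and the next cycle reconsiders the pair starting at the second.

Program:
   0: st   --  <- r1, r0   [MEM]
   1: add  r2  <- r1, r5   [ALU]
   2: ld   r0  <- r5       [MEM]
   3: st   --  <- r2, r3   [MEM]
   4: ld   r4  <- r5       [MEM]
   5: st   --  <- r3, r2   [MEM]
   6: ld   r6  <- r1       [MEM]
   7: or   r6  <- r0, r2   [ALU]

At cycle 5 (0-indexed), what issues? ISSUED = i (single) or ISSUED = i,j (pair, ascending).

ISSUED = 6

  cy0 -> i0&i1 (st.MEM+add.ALU) dual
  cy1 -> i2 (ld.MEM) no-port MEM/MEM
  cy2 -> i3 (st.MEM) no-port MEM/MEM
  cy3 -> i4 (ld.MEM) no-port MEM/MEM
  cy4 -> i5 (st.MEM) no-port MEM/MEM
  cy5 -> i6 (ld.MEM) WAW r6
  cy6 -> i7 (or.ALU) tail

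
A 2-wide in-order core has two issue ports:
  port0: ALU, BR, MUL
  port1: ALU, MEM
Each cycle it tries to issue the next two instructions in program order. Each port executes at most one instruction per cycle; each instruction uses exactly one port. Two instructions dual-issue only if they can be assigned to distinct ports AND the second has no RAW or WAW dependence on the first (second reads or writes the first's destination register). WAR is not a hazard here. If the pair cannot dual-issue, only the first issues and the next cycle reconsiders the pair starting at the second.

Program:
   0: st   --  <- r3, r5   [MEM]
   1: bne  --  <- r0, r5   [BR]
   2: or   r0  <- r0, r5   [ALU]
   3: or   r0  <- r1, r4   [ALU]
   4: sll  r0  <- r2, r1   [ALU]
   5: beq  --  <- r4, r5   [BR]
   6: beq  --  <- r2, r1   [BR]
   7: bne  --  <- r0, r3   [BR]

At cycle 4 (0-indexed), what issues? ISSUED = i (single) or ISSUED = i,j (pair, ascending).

ISSUED = 6

0. st.MEM+bne.BR @i0+i1  | pair
1. or.ALU @i2  | WAW r0
2. or.ALU @i3  | WAW r0
3. sll.ALU+beq.BR @i4+i5  | pair
4. beq.BR @i6  | no-port BR/BR
5. bne.BR @i7  | tail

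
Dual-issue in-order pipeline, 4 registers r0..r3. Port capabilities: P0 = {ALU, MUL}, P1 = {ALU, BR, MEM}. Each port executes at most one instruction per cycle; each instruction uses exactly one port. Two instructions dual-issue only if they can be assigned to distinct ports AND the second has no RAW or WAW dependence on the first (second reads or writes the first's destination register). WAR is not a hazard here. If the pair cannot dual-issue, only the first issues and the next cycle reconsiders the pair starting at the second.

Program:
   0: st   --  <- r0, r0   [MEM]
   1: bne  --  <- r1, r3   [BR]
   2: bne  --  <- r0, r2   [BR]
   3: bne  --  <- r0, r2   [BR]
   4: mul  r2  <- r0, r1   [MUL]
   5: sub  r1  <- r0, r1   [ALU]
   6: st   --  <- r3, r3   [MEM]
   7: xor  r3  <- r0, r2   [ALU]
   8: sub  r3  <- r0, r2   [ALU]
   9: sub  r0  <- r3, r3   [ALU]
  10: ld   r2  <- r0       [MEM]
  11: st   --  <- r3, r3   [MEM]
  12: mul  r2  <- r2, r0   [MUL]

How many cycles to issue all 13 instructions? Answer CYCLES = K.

CYCLES = 10

#0 head=0: st i0 no-port MEM/BR
#1 head=1: bne i1 no-port BR/BR
#2 head=2: bne i2 no-port BR/BR
#3 head=3: bne+mul i3&i4 2-wide
#4 head=5: sub+st i5&i6 2-wide
#5 head=7: xor i7 WAW r3
#6 head=8: sub i8 RAW r3
#7 head=9: sub i9 RAW r0
#8 head=10: ld i10 no-port MEM/MEM
#9 head=11: st+mul i11&i12 2-wide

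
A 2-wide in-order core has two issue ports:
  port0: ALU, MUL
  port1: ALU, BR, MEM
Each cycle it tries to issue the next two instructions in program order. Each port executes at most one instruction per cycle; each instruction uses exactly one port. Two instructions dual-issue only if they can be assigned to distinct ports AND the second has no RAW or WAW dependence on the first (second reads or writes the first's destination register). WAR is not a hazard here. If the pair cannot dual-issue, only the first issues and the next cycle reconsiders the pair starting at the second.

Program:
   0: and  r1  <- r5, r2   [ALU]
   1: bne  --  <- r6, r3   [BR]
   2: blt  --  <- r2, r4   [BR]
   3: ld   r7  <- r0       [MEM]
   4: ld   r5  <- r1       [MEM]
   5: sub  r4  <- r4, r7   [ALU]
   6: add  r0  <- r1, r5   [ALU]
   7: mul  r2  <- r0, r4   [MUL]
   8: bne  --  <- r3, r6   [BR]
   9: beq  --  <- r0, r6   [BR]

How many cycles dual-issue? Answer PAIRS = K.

PAIRS = 3

t=0 i0,i1:and.ALU/bne.BR ; pair
t=1 i2:blt.BR ; no-port BR/MEM
t=2 i3:ld.MEM ; no-port MEM/MEM
t=3 i4,i5:ld.MEM/sub.ALU ; pair
t=4 i6:add.ALU ; RAW r0
t=5 i7,i8:mul.MUL/bne.BR ; pair
t=6 i9:beq.BR ; tail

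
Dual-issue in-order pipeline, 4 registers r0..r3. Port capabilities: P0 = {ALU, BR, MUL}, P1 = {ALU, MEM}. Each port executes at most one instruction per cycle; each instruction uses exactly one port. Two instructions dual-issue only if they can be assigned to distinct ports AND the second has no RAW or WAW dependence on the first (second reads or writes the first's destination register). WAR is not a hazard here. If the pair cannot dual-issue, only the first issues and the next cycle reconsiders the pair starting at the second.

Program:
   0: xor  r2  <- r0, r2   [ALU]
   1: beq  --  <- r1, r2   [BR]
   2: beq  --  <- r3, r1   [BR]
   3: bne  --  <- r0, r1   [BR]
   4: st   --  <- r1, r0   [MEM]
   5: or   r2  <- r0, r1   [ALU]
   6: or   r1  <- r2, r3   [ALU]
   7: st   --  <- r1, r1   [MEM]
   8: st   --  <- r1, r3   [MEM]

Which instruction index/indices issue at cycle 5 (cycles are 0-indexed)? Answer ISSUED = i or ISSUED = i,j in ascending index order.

ISSUED = 6

[0] i0  xor  -- RAW r2
[1] i1  beq  -- no-port BR/BR
[2] i2  beq  -- no-port BR/BR
[3] i3&i4  bne/st  -- 2-wide
[4] i5  or  -- RAW r2
[5] i6  or  -- RAW r1
[6] i7  st  -- no-port MEM/MEM
[7] i8  st  -- tail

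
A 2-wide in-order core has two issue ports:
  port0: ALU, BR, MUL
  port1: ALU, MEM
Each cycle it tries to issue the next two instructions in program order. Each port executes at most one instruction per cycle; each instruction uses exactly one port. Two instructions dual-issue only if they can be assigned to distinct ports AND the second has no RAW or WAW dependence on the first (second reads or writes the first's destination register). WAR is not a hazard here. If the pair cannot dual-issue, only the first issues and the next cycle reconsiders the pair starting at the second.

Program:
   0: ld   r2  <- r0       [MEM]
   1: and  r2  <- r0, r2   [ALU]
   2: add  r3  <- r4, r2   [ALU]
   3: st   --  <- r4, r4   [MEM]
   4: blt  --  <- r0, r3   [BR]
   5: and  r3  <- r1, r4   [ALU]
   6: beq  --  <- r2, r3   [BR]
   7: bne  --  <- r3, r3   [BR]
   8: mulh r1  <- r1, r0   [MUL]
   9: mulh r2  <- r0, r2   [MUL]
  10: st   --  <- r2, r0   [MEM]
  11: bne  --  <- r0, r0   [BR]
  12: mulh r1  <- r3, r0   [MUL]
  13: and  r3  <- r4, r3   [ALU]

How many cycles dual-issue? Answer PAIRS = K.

c0: i0 ld.MEM  RAW+WAW r2
c1: i1 and.ALU  RAW r2
c2: i2,i3 add.ALU st.MEM  2-wide
c3: i4,i5 blt.BR and.ALU  2-wide
c4: i6 beq.BR  no-port BR/BR
c5: i7 bne.BR  no-port BR/MUL
c6: i8 mulh.MUL  no-port MUL/MUL
c7: i9 mulh.MUL  RAW r2
c8: i10,i11 st.MEM bne.BR  2-wide
c9: i12,i13 mulh.MUL and.ALU  2-wide

PAIRS = 4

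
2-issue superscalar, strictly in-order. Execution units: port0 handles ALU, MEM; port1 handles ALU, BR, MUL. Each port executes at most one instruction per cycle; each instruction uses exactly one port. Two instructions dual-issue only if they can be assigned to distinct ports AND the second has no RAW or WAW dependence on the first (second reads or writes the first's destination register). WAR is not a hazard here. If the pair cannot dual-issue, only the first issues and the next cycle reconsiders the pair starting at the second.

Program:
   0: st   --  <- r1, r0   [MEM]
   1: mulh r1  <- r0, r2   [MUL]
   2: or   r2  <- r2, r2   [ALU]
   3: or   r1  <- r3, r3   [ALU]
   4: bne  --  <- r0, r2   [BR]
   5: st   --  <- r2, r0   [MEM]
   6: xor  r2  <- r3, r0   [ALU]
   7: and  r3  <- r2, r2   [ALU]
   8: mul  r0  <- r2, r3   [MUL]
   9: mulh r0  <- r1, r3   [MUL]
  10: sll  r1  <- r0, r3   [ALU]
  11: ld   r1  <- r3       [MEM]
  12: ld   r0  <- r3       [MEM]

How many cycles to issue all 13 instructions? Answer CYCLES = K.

CYCLES = 10

[0] i0+i1  st;mulh  -- 2-wide
[1] i2+i3  or;or  -- 2-wide
[2] i4+i5  bne;st  -- 2-wide
[3] i6  xor  -- RAW r2
[4] i7  and  -- RAW r3
[5] i8  mul  -- no-port MUL/MUL
[6] i9  mulh  -- RAW r0
[7] i10  sll  -- WAW r1
[8] i11  ld  -- no-port MEM/MEM
[9] i12  ld  -- tail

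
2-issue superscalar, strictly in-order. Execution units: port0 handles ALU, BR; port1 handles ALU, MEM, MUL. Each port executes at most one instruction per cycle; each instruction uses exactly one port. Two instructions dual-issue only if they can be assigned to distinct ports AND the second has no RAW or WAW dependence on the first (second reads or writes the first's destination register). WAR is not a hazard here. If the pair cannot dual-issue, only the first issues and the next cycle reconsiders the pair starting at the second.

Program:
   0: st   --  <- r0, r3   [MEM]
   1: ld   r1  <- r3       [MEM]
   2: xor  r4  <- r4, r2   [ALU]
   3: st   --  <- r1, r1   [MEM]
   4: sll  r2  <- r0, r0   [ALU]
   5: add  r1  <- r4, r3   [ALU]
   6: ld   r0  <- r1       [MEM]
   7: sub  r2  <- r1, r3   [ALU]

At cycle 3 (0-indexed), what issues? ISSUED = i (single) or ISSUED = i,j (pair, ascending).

t=0 i0:st.MEM ; no-port MEM/MEM
t=1 i1,i2:ld.MEM;xor.ALU ; pair
t=2 i3,i4:st.MEM;sll.ALU ; pair
t=3 i5:add.ALU ; RAW r1
t=4 i6,i7:ld.MEM;sub.ALU ; pair

ISSUED = 5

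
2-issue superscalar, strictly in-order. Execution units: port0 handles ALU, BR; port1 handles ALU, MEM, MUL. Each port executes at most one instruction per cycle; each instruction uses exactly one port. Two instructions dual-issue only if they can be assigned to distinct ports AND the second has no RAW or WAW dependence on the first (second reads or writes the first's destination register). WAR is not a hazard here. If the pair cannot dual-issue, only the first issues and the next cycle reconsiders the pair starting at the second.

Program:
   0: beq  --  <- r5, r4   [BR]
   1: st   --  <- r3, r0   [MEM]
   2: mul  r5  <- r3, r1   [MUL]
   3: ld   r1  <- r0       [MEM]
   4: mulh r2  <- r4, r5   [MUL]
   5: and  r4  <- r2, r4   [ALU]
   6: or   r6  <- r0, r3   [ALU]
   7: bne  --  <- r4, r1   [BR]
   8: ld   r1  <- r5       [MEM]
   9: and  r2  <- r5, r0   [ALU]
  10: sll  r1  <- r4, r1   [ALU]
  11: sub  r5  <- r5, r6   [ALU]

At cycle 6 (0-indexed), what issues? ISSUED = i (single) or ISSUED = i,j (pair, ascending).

ISSUED = 9,10

t=0 i0,i1:beq/st ; 2-wide
t=1 i2:mul ; no-port MUL/MEM
t=2 i3:ld ; no-port MEM/MUL
t=3 i4:mulh ; RAW r2
t=4 i5,i6:and/or ; 2-wide
t=5 i7,i8:bne/ld ; 2-wide
t=6 i9,i10:and/sll ; 2-wide
t=7 i11:sub ; tail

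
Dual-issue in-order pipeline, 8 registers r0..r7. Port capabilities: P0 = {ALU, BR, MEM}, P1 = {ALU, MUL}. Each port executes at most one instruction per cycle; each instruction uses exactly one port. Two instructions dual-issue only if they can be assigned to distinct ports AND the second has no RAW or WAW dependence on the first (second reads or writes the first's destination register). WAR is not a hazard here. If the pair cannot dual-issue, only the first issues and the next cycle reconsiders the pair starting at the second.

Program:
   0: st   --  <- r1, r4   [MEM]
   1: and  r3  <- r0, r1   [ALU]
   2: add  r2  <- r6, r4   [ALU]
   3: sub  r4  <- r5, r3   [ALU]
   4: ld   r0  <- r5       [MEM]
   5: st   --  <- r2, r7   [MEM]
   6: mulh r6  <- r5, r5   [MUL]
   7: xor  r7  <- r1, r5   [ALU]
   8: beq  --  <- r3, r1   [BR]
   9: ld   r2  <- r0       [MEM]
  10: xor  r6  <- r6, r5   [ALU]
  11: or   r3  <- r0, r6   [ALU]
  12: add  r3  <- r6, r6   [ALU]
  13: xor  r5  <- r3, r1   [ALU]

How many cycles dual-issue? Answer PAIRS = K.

PAIRS = 5

c0: i0,i1 st+and  pair
c1: i2,i3 add+sub  pair
c2: i4 ld  no-port MEM/MEM
c3: i5,i6 st+mulh  pair
c4: i7,i8 xor+beq  pair
c5: i9,i10 ld+xor  pair
c6: i11 or  WAW r3
c7: i12 add  RAW r3
c8: i13 xor  tail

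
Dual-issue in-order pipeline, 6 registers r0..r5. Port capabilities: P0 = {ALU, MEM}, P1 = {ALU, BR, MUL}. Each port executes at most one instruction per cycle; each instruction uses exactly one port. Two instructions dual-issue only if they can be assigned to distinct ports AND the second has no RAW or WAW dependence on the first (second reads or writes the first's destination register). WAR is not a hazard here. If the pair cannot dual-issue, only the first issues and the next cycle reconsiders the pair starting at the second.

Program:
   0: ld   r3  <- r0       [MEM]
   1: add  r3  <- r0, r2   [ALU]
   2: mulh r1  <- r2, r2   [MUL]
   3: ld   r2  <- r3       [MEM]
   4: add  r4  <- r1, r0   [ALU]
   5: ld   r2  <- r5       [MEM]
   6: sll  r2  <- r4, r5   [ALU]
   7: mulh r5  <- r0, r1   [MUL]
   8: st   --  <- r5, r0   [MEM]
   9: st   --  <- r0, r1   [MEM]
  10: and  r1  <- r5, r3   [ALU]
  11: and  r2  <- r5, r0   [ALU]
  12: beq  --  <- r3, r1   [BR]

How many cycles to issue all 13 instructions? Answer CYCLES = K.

CYCLES = 8

[0] i0  ld.MEM  -- WAW r3
[1] i1&i2  add.ALU/mulh.MUL  -- 2-wide
[2] i3&i4  ld.MEM/add.ALU  -- 2-wide
[3] i5  ld.MEM  -- WAW r2
[4] i6&i7  sll.ALU/mulh.MUL  -- 2-wide
[5] i8  st.MEM  -- no-port MEM/MEM
[6] i9&i10  st.MEM/and.ALU  -- 2-wide
[7] i11&i12  and.ALU/beq.BR  -- 2-wide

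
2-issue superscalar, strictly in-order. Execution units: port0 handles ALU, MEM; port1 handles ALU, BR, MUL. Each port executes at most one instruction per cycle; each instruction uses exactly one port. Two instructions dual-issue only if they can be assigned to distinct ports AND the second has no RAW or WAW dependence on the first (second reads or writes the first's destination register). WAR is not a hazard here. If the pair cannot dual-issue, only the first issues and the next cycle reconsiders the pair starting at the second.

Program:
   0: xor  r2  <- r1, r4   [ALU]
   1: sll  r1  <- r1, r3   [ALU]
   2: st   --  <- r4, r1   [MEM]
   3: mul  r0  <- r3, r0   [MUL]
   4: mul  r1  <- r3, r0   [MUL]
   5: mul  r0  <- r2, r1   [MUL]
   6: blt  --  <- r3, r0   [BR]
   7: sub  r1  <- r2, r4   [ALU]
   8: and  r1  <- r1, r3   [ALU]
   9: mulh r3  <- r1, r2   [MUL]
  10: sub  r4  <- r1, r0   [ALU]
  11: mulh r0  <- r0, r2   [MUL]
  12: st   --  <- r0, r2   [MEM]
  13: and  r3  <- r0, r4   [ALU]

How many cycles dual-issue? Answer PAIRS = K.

t=0 i0,i1:xor.ALU+sll.ALU ; dual
t=1 i2,i3:st.MEM+mul.MUL ; dual
t=2 i4:mul.MUL ; no-port MUL/MUL
t=3 i5:mul.MUL ; no-port MUL/BR
t=4 i6,i7:blt.BR+sub.ALU ; dual
t=5 i8:and.ALU ; RAW r1
t=6 i9,i10:mulh.MUL+sub.ALU ; dual
t=7 i11:mulh.MUL ; RAW r0
t=8 i12,i13:st.MEM+and.ALU ; dual

PAIRS = 5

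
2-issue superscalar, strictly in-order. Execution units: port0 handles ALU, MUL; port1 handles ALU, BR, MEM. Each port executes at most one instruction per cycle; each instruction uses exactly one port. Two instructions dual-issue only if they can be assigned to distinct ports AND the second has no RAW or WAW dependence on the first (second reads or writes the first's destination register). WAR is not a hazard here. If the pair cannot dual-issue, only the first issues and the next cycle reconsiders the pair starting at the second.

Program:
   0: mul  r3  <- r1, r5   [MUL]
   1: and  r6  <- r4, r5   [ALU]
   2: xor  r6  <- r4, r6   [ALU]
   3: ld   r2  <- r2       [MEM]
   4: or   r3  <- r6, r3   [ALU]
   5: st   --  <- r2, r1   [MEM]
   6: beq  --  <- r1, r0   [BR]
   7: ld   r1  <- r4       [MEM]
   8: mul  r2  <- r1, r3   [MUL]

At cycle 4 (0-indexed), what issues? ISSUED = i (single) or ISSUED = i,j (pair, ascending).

[0] i0,i1  mul;and  -- dual
[1] i2,i3  xor;ld  -- dual
[2] i4,i5  or;st  -- dual
[3] i6  beq  -- no-port BR/MEM
[4] i7  ld  -- RAW r1
[5] i8  mul  -- tail

ISSUED = 7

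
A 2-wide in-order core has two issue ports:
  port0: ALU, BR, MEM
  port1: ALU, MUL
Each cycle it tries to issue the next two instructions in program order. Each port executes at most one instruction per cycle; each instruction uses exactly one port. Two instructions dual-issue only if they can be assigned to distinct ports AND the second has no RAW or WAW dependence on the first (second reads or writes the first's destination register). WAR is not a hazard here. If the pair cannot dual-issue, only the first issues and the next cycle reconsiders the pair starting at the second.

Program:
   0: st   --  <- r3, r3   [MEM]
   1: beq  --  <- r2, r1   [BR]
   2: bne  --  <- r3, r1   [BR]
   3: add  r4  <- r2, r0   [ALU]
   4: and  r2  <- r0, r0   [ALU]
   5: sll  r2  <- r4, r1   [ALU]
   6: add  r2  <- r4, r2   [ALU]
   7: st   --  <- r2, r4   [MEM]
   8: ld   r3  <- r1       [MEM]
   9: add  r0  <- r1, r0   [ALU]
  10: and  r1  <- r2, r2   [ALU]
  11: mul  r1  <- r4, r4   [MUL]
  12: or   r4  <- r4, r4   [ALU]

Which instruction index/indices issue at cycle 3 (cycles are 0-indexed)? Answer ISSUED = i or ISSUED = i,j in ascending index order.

ISSUED = 4

  cy0 -> i0 (st) no-port MEM/BR
  cy1 -> i1 (beq) no-port BR/BR
  cy2 -> i2,i3 (bne;add) 2-wide
  cy3 -> i4 (and) WAW r2
  cy4 -> i5 (sll) RAW+WAW r2
  cy5 -> i6 (add) RAW r2
  cy6 -> i7 (st) no-port MEM/MEM
  cy7 -> i8,i9 (ld;add) 2-wide
  cy8 -> i10 (and) WAW r1
  cy9 -> i11,i12 (mul;or) 2-wide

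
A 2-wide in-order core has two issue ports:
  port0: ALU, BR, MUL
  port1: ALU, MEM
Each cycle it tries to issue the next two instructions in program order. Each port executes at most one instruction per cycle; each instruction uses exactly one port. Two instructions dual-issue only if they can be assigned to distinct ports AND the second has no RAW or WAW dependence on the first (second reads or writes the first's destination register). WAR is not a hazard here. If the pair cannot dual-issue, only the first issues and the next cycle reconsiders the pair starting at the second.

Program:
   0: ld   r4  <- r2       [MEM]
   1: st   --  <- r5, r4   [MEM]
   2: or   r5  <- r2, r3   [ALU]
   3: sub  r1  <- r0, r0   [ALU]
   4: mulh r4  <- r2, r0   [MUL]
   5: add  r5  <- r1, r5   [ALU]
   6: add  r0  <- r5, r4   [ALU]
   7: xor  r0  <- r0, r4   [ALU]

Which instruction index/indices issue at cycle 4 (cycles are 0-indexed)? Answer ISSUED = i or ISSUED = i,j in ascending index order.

ISSUED = 6

t=0 i0:ld ; no-port MEM/MEM
t=1 i1/i2:st;or ; pair
t=2 i3/i4:sub;mulh ; pair
t=3 i5:add ; RAW r5
t=4 i6:add ; RAW+WAW r0
t=5 i7:xor ; tail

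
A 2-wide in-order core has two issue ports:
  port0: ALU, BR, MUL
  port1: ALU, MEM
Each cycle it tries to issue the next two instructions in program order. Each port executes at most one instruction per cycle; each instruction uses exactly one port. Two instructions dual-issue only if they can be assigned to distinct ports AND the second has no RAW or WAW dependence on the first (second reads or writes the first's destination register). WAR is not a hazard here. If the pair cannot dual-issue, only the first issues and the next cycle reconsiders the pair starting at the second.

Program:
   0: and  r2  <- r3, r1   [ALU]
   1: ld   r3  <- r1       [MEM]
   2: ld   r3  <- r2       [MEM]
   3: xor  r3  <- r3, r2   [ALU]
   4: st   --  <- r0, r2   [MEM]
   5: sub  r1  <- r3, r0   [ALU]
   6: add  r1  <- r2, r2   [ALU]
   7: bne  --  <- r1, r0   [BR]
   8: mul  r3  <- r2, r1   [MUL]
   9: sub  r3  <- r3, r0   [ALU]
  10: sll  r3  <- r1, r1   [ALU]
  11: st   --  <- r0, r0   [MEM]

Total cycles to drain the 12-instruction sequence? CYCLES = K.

CYCLES = 9

#0 head=0: and.ALU;ld.MEM i0+i1 pair
#1 head=2: ld.MEM i2 RAW+WAW r3
#2 head=3: xor.ALU;st.MEM i3+i4 pair
#3 head=5: sub.ALU i5 WAW r1
#4 head=6: add.ALU i6 RAW r1
#5 head=7: bne.BR i7 no-port BR/MUL
#6 head=8: mul.MUL i8 RAW+WAW r3
#7 head=9: sub.ALU i9 WAW r3
#8 head=10: sll.ALU;st.MEM i10+i11 pair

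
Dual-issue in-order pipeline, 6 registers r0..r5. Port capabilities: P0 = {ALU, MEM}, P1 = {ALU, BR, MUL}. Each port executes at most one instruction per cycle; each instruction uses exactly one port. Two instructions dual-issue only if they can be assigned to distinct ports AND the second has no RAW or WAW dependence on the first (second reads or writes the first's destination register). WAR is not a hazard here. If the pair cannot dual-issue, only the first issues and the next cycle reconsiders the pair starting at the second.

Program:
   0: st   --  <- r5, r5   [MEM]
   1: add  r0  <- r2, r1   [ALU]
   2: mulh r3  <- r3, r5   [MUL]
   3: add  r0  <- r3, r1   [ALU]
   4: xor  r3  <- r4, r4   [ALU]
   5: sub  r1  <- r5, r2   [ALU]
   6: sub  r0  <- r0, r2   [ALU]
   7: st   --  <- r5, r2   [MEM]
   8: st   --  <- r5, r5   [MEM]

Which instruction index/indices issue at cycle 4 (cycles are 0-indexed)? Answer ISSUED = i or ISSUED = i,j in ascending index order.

ISSUED = 7

0. st.MEM add.ALU @i0+i1  | 2-wide
1. mulh.MUL @i2  | RAW r3
2. add.ALU xor.ALU @i3+i4  | 2-wide
3. sub.ALU sub.ALU @i5+i6  | 2-wide
4. st.MEM @i7  | no-port MEM/MEM
5. st.MEM @i8  | tail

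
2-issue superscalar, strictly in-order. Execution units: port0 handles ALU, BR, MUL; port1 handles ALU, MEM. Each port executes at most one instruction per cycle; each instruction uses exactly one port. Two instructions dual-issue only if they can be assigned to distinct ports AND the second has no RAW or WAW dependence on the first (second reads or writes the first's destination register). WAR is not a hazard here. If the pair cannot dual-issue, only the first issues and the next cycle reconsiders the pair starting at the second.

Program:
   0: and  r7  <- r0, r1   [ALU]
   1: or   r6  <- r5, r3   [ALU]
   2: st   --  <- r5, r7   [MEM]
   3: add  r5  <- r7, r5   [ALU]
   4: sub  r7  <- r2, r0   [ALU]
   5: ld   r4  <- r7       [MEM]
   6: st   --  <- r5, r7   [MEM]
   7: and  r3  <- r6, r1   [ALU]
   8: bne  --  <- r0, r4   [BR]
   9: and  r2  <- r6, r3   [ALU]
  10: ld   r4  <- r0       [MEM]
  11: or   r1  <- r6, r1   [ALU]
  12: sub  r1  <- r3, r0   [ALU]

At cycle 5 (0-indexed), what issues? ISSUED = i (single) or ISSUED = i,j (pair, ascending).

[0] i0&i1  and.ALU or.ALU  -- dual
[1] i2&i3  st.MEM add.ALU  -- dual
[2] i4  sub.ALU  -- RAW r7
[3] i5  ld.MEM  -- no-port MEM/MEM
[4] i6&i7  st.MEM and.ALU  -- dual
[5] i8&i9  bne.BR and.ALU  -- dual
[6] i10&i11  ld.MEM or.ALU  -- dual
[7] i12  sub.ALU  -- tail

ISSUED = 8,9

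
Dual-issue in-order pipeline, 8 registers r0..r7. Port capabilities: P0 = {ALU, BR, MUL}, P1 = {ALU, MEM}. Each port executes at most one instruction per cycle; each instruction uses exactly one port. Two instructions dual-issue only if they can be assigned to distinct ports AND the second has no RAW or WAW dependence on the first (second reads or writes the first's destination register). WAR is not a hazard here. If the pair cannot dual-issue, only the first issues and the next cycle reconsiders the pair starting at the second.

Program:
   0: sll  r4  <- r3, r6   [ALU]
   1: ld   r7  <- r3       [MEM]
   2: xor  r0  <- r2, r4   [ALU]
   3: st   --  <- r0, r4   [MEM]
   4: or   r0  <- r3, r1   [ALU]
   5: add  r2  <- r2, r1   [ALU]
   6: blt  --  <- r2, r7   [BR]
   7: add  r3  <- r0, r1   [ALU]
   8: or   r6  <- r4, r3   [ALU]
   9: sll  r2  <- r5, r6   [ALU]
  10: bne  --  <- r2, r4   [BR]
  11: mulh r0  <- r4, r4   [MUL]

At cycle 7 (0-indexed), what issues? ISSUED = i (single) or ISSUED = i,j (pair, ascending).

t=0 i0&i1:sll;ld ; 2-wide
t=1 i2:xor ; RAW r0
t=2 i3&i4:st;or ; 2-wide
t=3 i5:add ; RAW r2
t=4 i6&i7:blt;add ; 2-wide
t=5 i8:or ; RAW r6
t=6 i9:sll ; RAW r2
t=7 i10:bne ; no-port BR/MUL
t=8 i11:mulh ; tail

ISSUED = 10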